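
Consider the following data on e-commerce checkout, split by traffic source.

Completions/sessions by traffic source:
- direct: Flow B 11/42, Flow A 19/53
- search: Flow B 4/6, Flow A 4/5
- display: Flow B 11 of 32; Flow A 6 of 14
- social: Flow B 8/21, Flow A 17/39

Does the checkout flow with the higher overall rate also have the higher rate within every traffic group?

Direct: Flow B 11/42 = 26.2%, Flow A 19/53 = 35.8% → Flow A
Search: Flow B 4/6 = 66.7%, Flow A 4/5 = 80.0% → Flow A
Display: Flow B 11/32 = 34.4%, Flow A 6/14 = 42.9% → Flow A
Social: Flow B 8/21 = 38.1%, Flow A 17/39 = 43.6% → Flow A
Overall: Flow B 34/101 = 33.7%, Flow A 46/111 = 41.4% → Flow A
Flow A wins overall and in every traffic group — no reversal.

Yes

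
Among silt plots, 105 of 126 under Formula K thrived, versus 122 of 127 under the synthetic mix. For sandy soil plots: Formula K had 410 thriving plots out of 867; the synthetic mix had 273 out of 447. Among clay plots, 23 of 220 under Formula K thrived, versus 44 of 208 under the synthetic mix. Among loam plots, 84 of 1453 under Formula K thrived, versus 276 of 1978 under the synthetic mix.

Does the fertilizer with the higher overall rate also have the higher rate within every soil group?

Yes

Silt: Formula K 105/126 = 83.3%, the synthetic mix 122/127 = 96.1% → the synthetic mix
Sandy soil: Formula K 410/867 = 47.3%, the synthetic mix 273/447 = 61.1% → the synthetic mix
Clay: Formula K 23/220 = 10.5%, the synthetic mix 44/208 = 21.2% → the synthetic mix
Loam: Formula K 84/1453 = 5.8%, the synthetic mix 276/1978 = 14.0% → the synthetic mix
Overall: Formula K 622/2666 = 23.3%, the synthetic mix 715/2760 = 25.9% → the synthetic mix
The synthetic mix wins overall and in every soil group — no reversal.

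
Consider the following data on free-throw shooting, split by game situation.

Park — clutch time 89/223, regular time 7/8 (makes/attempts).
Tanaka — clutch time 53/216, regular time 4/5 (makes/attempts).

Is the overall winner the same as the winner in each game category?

Yes

Clutch time: Park 89/223 = 39.9%, Tanaka 53/216 = 24.5% → Park
Regular time: Park 7/8 = 87.5%, Tanaka 4/5 = 80.0% → Park
Overall: Park 96/231 = 41.6%, Tanaka 57/221 = 25.8% → Park
Park wins overall and in every game group — no reversal.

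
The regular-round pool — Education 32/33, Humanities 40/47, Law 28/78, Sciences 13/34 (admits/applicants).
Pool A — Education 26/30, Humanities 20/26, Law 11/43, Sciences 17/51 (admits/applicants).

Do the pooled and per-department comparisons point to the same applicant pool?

Education: the regular-round pool 32/33 = 97.0%, Pool A 26/30 = 86.7% → the regular-round pool
Humanities: the regular-round pool 40/47 = 85.1%, Pool A 20/26 = 76.9% → the regular-round pool
Law: the regular-round pool 28/78 = 35.9%, Pool A 11/43 = 25.6% → the regular-round pool
Sciences: the regular-round pool 13/34 = 38.2%, Pool A 17/51 = 33.3% → the regular-round pool
Overall: the regular-round pool 113/192 = 58.9%, Pool A 74/150 = 49.3% → the regular-round pool
The regular-round pool wins overall and in every department group — no reversal.

Yes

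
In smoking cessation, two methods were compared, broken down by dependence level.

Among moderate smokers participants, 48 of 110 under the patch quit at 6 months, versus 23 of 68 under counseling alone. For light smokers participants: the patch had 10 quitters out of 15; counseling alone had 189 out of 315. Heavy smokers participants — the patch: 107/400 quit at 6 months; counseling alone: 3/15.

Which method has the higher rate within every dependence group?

Moderate smokers: the patch 48/110 = 43.6%, counseling alone 23/68 = 33.8% → the patch
Light smokers: the patch 10/15 = 66.7%, counseling alone 189/315 = 60.0% → the patch
Heavy smokers: the patch 107/400 = 26.8%, counseling alone 3/15 = 20.0% → the patch
The patch has the higher rate in all 3 groups.

the patch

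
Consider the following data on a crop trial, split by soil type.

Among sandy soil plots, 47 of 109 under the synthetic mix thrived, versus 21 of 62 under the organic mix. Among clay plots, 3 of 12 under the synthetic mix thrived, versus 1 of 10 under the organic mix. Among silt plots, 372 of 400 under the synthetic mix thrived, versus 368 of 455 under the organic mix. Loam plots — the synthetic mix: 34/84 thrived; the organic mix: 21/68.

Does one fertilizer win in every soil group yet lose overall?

Sandy soil: the synthetic mix 47/109 = 43.1%, the organic mix 21/62 = 33.9% → the synthetic mix
Clay: the synthetic mix 3/12 = 25.0%, the organic mix 1/10 = 10.0% → the synthetic mix
Silt: the synthetic mix 372/400 = 93.0%, the organic mix 368/455 = 80.9% → the synthetic mix
Loam: the synthetic mix 34/84 = 40.5%, the organic mix 21/68 = 30.9% → the synthetic mix
Overall: the synthetic mix 456/605 = 75.4%, the organic mix 411/595 = 69.1% → the synthetic mix
The synthetic mix wins overall and in every soil group — no reversal.

No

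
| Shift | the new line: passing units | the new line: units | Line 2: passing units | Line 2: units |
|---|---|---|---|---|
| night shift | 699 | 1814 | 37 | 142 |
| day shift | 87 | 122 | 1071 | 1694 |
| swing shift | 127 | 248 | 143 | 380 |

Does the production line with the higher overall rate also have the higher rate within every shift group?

No

Night shift: the new line 699/1814 = 38.5%, Line 2 37/142 = 26.1% → the new line
Day shift: the new line 87/122 = 71.3%, Line 2 1071/1694 = 63.2% → the new line
Swing shift: the new line 127/248 = 51.2%, Line 2 143/380 = 37.6% → the new line
Overall: the new line 913/2184 = 41.8%, Line 2 1251/2216 = 56.5% → Line 2
The new line wins each shift group but Line 2 wins overall — the comparison reverses. The new line's units skew toward night shift, which has a lower base rate.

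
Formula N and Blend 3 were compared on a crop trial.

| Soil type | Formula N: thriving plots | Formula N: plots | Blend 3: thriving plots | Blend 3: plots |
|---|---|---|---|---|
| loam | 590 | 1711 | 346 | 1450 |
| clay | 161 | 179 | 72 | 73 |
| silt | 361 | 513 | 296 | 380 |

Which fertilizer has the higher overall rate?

Formula N

Loam: Formula N 590/1711 = 34.5%, Blend 3 346/1450 = 23.9% → Formula N
Clay: Formula N 161/179 = 89.9%, Blend 3 72/73 = 98.6% → Blend 3
Silt: Formula N 361/513 = 70.4%, Blend 3 296/380 = 77.9% → Blend 3
Overall: Formula N 1112/2403 = 46.3%, Blend 3 714/1903 = 37.5% → Formula N
(Neither sweeps every soil group, but Formula N has the higher pooled rate.)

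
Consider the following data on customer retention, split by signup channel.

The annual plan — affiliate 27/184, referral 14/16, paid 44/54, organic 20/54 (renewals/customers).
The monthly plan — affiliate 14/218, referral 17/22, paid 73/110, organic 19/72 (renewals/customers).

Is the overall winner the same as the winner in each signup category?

Yes

Affiliate: the annual plan 27/184 = 14.7%, the monthly plan 14/218 = 6.4% → the annual plan
Referral: the annual plan 14/16 = 87.5%, the monthly plan 17/22 = 77.3% → the annual plan
Paid: the annual plan 44/54 = 81.5%, the monthly plan 73/110 = 66.4% → the annual plan
Organic: the annual plan 20/54 = 37.0%, the monthly plan 19/72 = 26.4% → the annual plan
Overall: the annual plan 105/308 = 34.1%, the monthly plan 123/422 = 29.1% → the annual plan
The annual plan wins overall and in every signup group — no reversal.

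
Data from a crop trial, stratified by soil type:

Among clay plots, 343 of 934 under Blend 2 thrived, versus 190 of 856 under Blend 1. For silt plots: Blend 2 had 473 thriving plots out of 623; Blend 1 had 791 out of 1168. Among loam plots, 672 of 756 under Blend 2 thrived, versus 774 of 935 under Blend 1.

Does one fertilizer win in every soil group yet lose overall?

Clay: Blend 2 343/934 = 36.7%, Blend 1 190/856 = 22.2% → Blend 2
Silt: Blend 2 473/623 = 75.9%, Blend 1 791/1168 = 67.7% → Blend 2
Loam: Blend 2 672/756 = 88.9%, Blend 1 774/935 = 82.8% → Blend 2
Overall: Blend 2 1488/2313 = 64.3%, Blend 1 1755/2959 = 59.3% → Blend 2
Blend 2 wins overall and in every soil group — no reversal.

No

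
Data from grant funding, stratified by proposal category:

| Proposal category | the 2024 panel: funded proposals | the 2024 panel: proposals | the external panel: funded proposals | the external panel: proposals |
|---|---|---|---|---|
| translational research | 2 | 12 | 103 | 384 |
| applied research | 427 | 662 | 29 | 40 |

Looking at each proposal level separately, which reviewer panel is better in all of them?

Translational research: the 2024 panel 2/12 = 16.7%, the external panel 103/384 = 26.8% → the external panel
Applied research: the 2024 panel 427/662 = 64.5%, the external panel 29/40 = 72.5% → the external panel
The external panel has the higher rate in both groups.

the external panel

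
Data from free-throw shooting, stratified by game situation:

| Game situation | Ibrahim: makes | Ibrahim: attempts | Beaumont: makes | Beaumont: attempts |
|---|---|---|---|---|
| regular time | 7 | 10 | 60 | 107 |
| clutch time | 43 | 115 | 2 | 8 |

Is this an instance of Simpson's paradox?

Regular time: Ibrahim 7/10 = 70.0%, Beaumont 60/107 = 56.1% → Ibrahim
Clutch time: Ibrahim 43/115 = 37.4%, Beaumont 2/8 = 25.0% → Ibrahim
Overall: Ibrahim 50/125 = 40.0%, Beaumont 62/115 = 53.9% → Beaumont
Ibrahim wins each game group but Beaumont wins overall — the comparison reverses. Ibrahim's attempts skew toward clutch time, which has a lower base rate.

Yes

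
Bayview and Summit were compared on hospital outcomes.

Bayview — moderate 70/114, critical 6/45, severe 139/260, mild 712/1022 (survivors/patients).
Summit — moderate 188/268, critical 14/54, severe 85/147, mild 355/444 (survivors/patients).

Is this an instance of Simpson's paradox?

Moderate: Bayview 70/114 = 61.4%, Summit 188/268 = 70.1% → Summit
Critical: Bayview 6/45 = 13.3%, Summit 14/54 = 25.9% → Summit
Severe: Bayview 139/260 = 53.5%, Summit 85/147 = 57.8% → Summit
Mild: Bayview 712/1022 = 69.7%, Summit 355/444 = 80.0% → Summit
Overall: Bayview 927/1441 = 64.3%, Summit 642/913 = 70.3% → Summit
Summit wins overall and in every case group — no reversal.

No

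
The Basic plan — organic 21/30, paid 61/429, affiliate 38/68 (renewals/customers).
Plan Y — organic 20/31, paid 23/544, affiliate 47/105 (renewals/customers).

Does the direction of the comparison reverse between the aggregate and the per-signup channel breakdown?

No

Organic: the Basic plan 21/30 = 70.0%, Plan Y 20/31 = 64.5% → the Basic plan
Paid: the Basic plan 61/429 = 14.2%, Plan Y 23/544 = 4.2% → the Basic plan
Affiliate: the Basic plan 38/68 = 55.9%, Plan Y 47/105 = 44.8% → the Basic plan
Overall: the Basic plan 120/527 = 22.8%, Plan Y 90/680 = 13.2% → the Basic plan
The Basic plan wins overall and in every signup group — no reversal.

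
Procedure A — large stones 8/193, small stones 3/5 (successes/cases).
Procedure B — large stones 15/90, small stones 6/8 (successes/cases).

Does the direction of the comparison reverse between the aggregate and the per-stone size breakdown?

Large stones: Procedure A 8/193 = 4.1%, Procedure B 15/90 = 16.7% → Procedure B
Small stones: Procedure A 3/5 = 60.0%, Procedure B 6/8 = 75.0% → Procedure B
Overall: Procedure A 11/198 = 5.6%, Procedure B 21/98 = 21.4% → Procedure B
Procedure B wins overall and in every stone group — no reversal.

No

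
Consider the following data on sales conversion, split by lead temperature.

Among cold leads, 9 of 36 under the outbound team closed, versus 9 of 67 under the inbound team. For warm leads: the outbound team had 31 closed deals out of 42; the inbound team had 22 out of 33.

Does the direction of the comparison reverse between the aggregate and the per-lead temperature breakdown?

No

Cold: the outbound team 9/36 = 25.0%, the inbound team 9/67 = 13.4% → the outbound team
Warm: the outbound team 31/42 = 73.8%, the inbound team 22/33 = 66.7% → the outbound team
Overall: the outbound team 40/78 = 51.3%, the inbound team 31/100 = 31.0% → the outbound team
The outbound team wins overall and in every lead group — no reversal.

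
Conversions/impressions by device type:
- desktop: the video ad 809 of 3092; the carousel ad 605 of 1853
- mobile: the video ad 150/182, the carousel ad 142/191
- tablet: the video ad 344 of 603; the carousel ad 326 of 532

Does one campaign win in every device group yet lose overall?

No

Desktop: the video ad 809/3092 = 26.2%, the carousel ad 605/1853 = 32.6% → the carousel ad
Mobile: the video ad 150/182 = 82.4%, the carousel ad 142/191 = 74.3% → the video ad
Tablet: the video ad 344/603 = 57.0%, the carousel ad 326/532 = 61.3% → the carousel ad
Overall: the video ad 1303/3877 = 33.6%, the carousel ad 1073/2576 = 41.7% → the carousel ad
Neither sweeps: the video ad wins 1 of 3 groups, the carousel ad wins 2. The carousel ad wins overall but not every group — no Simpson reversal.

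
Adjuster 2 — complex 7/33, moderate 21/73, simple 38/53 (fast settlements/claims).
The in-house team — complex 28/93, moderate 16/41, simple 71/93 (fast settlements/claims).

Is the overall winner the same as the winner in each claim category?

Complex: Adjuster 2 7/33 = 21.2%, the in-house team 28/93 = 30.1% → the in-house team
Moderate: Adjuster 2 21/73 = 28.8%, the in-house team 16/41 = 39.0% → the in-house team
Simple: Adjuster 2 38/53 = 71.7%, the in-house team 71/93 = 76.3% → the in-house team
Overall: Adjuster 2 66/159 = 41.5%, the in-house team 115/227 = 50.7% → the in-house team
The in-house team wins overall and in every claim group — no reversal.

Yes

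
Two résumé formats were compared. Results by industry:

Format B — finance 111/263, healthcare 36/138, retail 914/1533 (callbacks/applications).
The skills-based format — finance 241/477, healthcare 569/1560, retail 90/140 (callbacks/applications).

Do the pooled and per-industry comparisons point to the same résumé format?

Finance: Format B 111/263 = 42.2%, the skills-based format 241/477 = 50.5% → the skills-based format
Healthcare: Format B 36/138 = 26.1%, the skills-based format 569/1560 = 36.5% → the skills-based format
Retail: Format B 914/1533 = 59.6%, the skills-based format 90/140 = 64.3% → the skills-based format
Overall: Format B 1061/1934 = 54.9%, the skills-based format 900/2177 = 41.3% → Format B
The skills-based format wins each industry group but Format B wins overall — the comparison reverses. The skills-based format's applications skew toward healthcare, which has a lower base rate.

No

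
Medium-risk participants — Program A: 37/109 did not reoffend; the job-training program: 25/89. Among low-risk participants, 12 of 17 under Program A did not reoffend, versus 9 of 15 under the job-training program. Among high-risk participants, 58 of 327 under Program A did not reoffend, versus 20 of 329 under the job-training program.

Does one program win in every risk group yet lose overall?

Medium-risk: Program A 37/109 = 33.9%, the job-training program 25/89 = 28.1% → Program A
Low-risk: Program A 12/17 = 70.6%, the job-training program 9/15 = 60.0% → Program A
High-risk: Program A 58/327 = 17.7%, the job-training program 20/329 = 6.1% → Program A
Overall: Program A 107/453 = 23.6%, the job-training program 54/433 = 12.5% → Program A
Program A wins overall and in every risk group — no reversal.

No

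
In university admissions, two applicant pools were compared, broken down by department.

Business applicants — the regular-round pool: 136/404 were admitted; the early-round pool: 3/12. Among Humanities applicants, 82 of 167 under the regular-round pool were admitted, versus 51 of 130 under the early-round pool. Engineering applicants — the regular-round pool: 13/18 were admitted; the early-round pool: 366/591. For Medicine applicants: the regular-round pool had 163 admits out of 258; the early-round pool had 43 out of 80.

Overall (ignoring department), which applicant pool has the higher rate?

Business: the regular-round pool 136/404 = 33.7%, the early-round pool 3/12 = 25.0% → the regular-round pool
Humanities: the regular-round pool 82/167 = 49.1%, the early-round pool 51/130 = 39.2% → the regular-round pool
Engineering: the regular-round pool 13/18 = 72.2%, the early-round pool 366/591 = 61.9% → the regular-round pool
Medicine: the regular-round pool 163/258 = 63.2%, the early-round pool 43/80 = 53.8% → the regular-round pool
Overall: the regular-round pool 394/847 = 46.5%, the early-round pool 463/813 = 56.9% → the early-round pool
(The regular-round pool wins every department group but the early-round pool wins overall — the regular-round pool's applicants skew toward the low-rate Business group.)

the early-round pool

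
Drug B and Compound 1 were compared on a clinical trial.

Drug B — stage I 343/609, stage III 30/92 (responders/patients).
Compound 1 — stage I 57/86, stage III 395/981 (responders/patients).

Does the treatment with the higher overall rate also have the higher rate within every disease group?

Stage I: Drug B 343/609 = 56.3%, Compound 1 57/86 = 66.3% → Compound 1
Stage III: Drug B 30/92 = 32.6%, Compound 1 395/981 = 40.3% → Compound 1
Overall: Drug B 373/701 = 53.2%, Compound 1 452/1067 = 42.4% → Drug B
Compound 1 wins each disease group but Drug B wins overall — the comparison reverses. Compound 1's patients skew toward stage III, which has a lower base rate.

No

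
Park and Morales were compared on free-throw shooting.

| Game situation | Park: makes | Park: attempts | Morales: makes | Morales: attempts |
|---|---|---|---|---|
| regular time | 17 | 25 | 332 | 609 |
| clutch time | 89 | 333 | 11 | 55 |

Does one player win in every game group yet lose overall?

Regular time: Park 17/25 = 68.0%, Morales 332/609 = 54.5% → Park
Clutch time: Park 89/333 = 26.7%, Morales 11/55 = 20.0% → Park
Overall: Park 106/358 = 29.6%, Morales 343/664 = 51.7% → Morales
Park wins each game group but Morales wins overall — the comparison reverses. Park's attempts skew toward clutch time, which has a lower base rate.

Yes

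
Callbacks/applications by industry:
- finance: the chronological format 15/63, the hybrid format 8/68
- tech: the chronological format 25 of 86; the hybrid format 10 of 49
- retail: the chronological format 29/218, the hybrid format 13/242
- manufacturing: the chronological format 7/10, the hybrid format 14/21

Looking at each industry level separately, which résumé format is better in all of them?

the chronological format

Finance: the chronological format 15/63 = 23.8%, the hybrid format 8/68 = 11.8% → the chronological format
Tech: the chronological format 25/86 = 29.1%, the hybrid format 10/49 = 20.4% → the chronological format
Retail: the chronological format 29/218 = 13.3%, the hybrid format 13/242 = 5.4% → the chronological format
Manufacturing: the chronological format 7/10 = 70.0%, the hybrid format 14/21 = 66.7% → the chronological format
The chronological format has the higher rate in all 4 groups.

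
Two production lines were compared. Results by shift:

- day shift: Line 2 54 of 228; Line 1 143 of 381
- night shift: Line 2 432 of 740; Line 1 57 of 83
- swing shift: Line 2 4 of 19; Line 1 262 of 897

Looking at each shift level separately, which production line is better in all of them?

Day shift: Line 2 54/228 = 23.7%, Line 1 143/381 = 37.5% → Line 1
Night shift: Line 2 432/740 = 58.4%, Line 1 57/83 = 68.7% → Line 1
Swing shift: Line 2 4/19 = 21.1%, Line 1 262/897 = 29.2% → Line 1
Line 1 has the higher rate in all 3 groups.

Line 1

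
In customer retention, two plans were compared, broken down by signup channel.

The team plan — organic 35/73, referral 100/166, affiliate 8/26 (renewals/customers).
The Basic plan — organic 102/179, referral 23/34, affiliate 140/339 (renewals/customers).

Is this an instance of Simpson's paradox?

Yes

Organic: the team plan 35/73 = 47.9%, the Basic plan 102/179 = 57.0% → the Basic plan
Referral: the team plan 100/166 = 60.2%, the Basic plan 23/34 = 67.6% → the Basic plan
Affiliate: the team plan 8/26 = 30.8%, the Basic plan 140/339 = 41.3% → the Basic plan
Overall: the team plan 143/265 = 54.0%, the Basic plan 265/552 = 48.0% → the team plan
The Basic plan wins each signup group but the team plan wins overall — the comparison reverses. The Basic plan's customers skew toward affiliate, which has a lower base rate.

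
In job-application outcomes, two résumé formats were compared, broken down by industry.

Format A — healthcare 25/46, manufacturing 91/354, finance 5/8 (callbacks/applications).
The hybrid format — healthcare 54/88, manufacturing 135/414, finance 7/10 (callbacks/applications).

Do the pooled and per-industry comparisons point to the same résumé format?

Yes

Healthcare: Format A 25/46 = 54.3%, the hybrid format 54/88 = 61.4% → the hybrid format
Manufacturing: Format A 91/354 = 25.7%, the hybrid format 135/414 = 32.6% → the hybrid format
Finance: Format A 5/8 = 62.5%, the hybrid format 7/10 = 70.0% → the hybrid format
Overall: Format A 121/408 = 29.7%, the hybrid format 196/512 = 38.3% → the hybrid format
The hybrid format wins overall and in every industry group — no reversal.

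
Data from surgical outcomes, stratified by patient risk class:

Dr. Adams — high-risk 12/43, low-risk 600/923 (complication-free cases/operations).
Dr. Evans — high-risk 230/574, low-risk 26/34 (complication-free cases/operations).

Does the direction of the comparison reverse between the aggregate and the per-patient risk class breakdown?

Yes

High-risk: Dr. Adams 12/43 = 27.9%, Dr. Evans 230/574 = 40.1% → Dr. Evans
Low-risk: Dr. Adams 600/923 = 65.0%, Dr. Evans 26/34 = 76.5% → Dr. Evans
Overall: Dr. Adams 612/966 = 63.4%, Dr. Evans 256/608 = 42.1% → Dr. Adams
Dr. Evans wins each patient risk group but Dr. Adams wins overall — the comparison reverses. Dr. Evans's operations skew toward high-risk, which has a lower base rate.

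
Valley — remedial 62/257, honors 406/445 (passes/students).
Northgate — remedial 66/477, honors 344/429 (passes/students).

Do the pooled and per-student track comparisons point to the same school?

Remedial: Valley 62/257 = 24.1%, Northgate 66/477 = 13.8% → Valley
Honors: Valley 406/445 = 91.2%, Northgate 344/429 = 80.2% → Valley
Overall: Valley 468/702 = 66.7%, Northgate 410/906 = 45.3% → Valley
Valley wins overall and in every student group — no reversal.

Yes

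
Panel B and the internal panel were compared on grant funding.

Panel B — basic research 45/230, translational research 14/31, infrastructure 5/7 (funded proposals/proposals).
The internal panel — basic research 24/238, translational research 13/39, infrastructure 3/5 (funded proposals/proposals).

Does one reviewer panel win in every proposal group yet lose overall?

No

Basic research: Panel B 45/230 = 19.6%, the internal panel 24/238 = 10.1% → Panel B
Translational research: Panel B 14/31 = 45.2%, the internal panel 13/39 = 33.3% → Panel B
Infrastructure: Panel B 5/7 = 71.4%, the internal panel 3/5 = 60.0% → Panel B
Overall: Panel B 64/268 = 23.9%, the internal panel 40/282 = 14.2% → Panel B
Panel B wins overall and in every proposal group — no reversal.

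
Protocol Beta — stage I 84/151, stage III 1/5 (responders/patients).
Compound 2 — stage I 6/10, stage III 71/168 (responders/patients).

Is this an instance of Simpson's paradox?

Yes

Stage I: Protocol Beta 84/151 = 55.6%, Compound 2 6/10 = 60.0% → Compound 2
Stage III: Protocol Beta 1/5 = 20.0%, Compound 2 71/168 = 42.3% → Compound 2
Overall: Protocol Beta 85/156 = 54.5%, Compound 2 77/178 = 43.3% → Protocol Beta
Compound 2 wins each disease group but Protocol Beta wins overall — the comparison reverses. Compound 2's patients skew toward stage III, which has a lower base rate.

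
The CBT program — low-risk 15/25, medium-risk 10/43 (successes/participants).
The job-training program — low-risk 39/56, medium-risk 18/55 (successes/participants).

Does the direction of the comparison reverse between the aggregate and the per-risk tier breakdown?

No

Low-risk: the CBT program 15/25 = 60.0%, the job-training program 39/56 = 69.6% → the job-training program
Medium-risk: the CBT program 10/43 = 23.3%, the job-training program 18/55 = 32.7% → the job-training program
Overall: the CBT program 25/68 = 36.8%, the job-training program 57/111 = 51.4% → the job-training program
The job-training program wins overall and in every risk group — no reversal.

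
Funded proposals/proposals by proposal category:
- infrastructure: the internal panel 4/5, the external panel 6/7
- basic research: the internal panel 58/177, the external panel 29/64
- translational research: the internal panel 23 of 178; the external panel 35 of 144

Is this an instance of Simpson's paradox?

No

Infrastructure: the internal panel 4/5 = 80.0%, the external panel 6/7 = 85.7% → the external panel
Basic research: the internal panel 58/177 = 32.8%, the external panel 29/64 = 45.3% → the external panel
Translational research: the internal panel 23/178 = 12.9%, the external panel 35/144 = 24.3% → the external panel
Overall: the internal panel 85/360 = 23.6%, the external panel 70/215 = 32.6% → the external panel
The external panel wins overall and in every proposal group — no reversal.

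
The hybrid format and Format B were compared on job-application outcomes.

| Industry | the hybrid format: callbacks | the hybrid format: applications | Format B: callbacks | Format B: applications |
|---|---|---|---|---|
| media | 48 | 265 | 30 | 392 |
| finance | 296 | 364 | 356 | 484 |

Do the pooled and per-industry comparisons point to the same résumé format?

Yes

Media: the hybrid format 48/265 = 18.1%, Format B 30/392 = 7.7% → the hybrid format
Finance: the hybrid format 296/364 = 81.3%, Format B 356/484 = 73.6% → the hybrid format
Overall: the hybrid format 344/629 = 54.7%, Format B 386/876 = 44.1% → the hybrid format
The hybrid format wins overall and in every industry group — no reversal.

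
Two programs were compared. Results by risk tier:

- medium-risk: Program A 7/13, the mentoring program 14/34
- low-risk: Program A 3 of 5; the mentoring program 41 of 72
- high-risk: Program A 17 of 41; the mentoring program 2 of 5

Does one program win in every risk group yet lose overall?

Medium-risk: Program A 7/13 = 53.8%, the mentoring program 14/34 = 41.2% → Program A
Low-risk: Program A 3/5 = 60.0%, the mentoring program 41/72 = 56.9% → Program A
High-risk: Program A 17/41 = 41.5%, the mentoring program 2/5 = 40.0% → Program A
Overall: Program A 27/59 = 45.8%, the mentoring program 57/111 = 51.4% → the mentoring program
Program A wins each risk group but the mentoring program wins overall — the comparison reverses. Program A's participants skew toward high-risk, which has a lower base rate.

Yes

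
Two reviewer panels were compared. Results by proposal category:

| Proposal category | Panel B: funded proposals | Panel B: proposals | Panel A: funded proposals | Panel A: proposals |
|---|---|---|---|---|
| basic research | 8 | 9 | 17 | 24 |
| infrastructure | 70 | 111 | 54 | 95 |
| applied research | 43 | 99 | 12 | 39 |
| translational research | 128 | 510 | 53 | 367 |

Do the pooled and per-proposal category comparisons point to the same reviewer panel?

Yes

Basic research: Panel B 8/9 = 88.9%, Panel A 17/24 = 70.8% → Panel B
Infrastructure: Panel B 70/111 = 63.1%, Panel A 54/95 = 56.8% → Panel B
Applied research: Panel B 43/99 = 43.4%, Panel A 12/39 = 30.8% → Panel B
Translational research: Panel B 128/510 = 25.1%, Panel A 53/367 = 14.4% → Panel B
Overall: Panel B 249/729 = 34.2%, Panel A 136/525 = 25.9% → Panel B
Panel B wins overall and in every proposal group — no reversal.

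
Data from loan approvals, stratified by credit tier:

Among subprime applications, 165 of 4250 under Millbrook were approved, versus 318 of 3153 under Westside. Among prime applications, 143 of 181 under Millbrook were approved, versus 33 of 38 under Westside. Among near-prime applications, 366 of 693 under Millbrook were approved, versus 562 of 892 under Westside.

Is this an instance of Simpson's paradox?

Subprime: Millbrook 165/4250 = 3.9%, Westside 318/3153 = 10.1% → Westside
Prime: Millbrook 143/181 = 79.0%, Westside 33/38 = 86.8% → Westside
Near-prime: Millbrook 366/693 = 52.8%, Westside 562/892 = 63.0% → Westside
Overall: Millbrook 674/5124 = 13.2%, Westside 913/4083 = 22.4% → Westside
Westside wins overall and in every credit group — no reversal.

No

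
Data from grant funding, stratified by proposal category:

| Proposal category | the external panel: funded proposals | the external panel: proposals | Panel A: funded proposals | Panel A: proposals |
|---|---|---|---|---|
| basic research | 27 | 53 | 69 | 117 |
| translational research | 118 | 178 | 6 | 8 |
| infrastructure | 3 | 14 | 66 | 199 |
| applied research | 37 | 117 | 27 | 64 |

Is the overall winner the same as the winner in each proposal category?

No

Basic research: the external panel 27/53 = 50.9%, Panel A 69/117 = 59.0% → Panel A
Translational research: the external panel 118/178 = 66.3%, Panel A 6/8 = 75.0% → Panel A
Infrastructure: the external panel 3/14 = 21.4%, Panel A 66/199 = 33.2% → Panel A
Applied research: the external panel 37/117 = 31.6%, Panel A 27/64 = 42.2% → Panel A
Overall: the external panel 185/362 = 51.1%, Panel A 168/388 = 43.3% → the external panel
Panel A wins each proposal group but the external panel wins overall — the comparison reverses. Panel A's proposals skew toward infrastructure, which has a lower base rate.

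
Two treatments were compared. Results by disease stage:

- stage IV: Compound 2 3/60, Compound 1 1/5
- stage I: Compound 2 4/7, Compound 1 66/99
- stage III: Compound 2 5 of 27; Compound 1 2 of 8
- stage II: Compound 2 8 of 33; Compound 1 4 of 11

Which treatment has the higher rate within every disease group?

Stage IV: Compound 2 3/60 = 5.0%, Compound 1 1/5 = 20.0% → Compound 1
Stage I: Compound 2 4/7 = 57.1%, Compound 1 66/99 = 66.7% → Compound 1
Stage III: Compound 2 5/27 = 18.5%, Compound 1 2/8 = 25.0% → Compound 1
Stage II: Compound 2 8/33 = 24.2%, Compound 1 4/11 = 36.4% → Compound 1
Compound 1 has the higher rate in all 4 groups.

Compound 1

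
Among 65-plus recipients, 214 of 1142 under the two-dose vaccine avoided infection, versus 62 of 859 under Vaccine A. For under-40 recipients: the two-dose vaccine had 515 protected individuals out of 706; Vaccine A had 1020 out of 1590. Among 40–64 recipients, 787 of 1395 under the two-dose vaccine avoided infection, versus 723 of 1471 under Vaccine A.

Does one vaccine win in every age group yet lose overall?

No

65-plus: the two-dose vaccine 214/1142 = 18.7%, Vaccine A 62/859 = 7.2% → the two-dose vaccine
Under-40: the two-dose vaccine 515/706 = 72.9%, Vaccine A 1020/1590 = 64.2% → the two-dose vaccine
40–64: the two-dose vaccine 787/1395 = 56.4%, Vaccine A 723/1471 = 49.2% → the two-dose vaccine
Overall: the two-dose vaccine 1516/3243 = 46.7%, Vaccine A 1805/3920 = 46.0% → the two-dose vaccine
The two-dose vaccine wins overall and in every age group — no reversal.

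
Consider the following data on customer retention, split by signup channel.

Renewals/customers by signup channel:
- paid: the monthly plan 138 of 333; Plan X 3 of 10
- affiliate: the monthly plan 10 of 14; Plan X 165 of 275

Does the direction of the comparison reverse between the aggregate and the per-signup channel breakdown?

Yes

Paid: the monthly plan 138/333 = 41.4%, Plan X 3/10 = 30.0% → the monthly plan
Affiliate: the monthly plan 10/14 = 71.4%, Plan X 165/275 = 60.0% → the monthly plan
Overall: the monthly plan 148/347 = 42.7%, Plan X 168/285 = 58.9% → Plan X
The monthly plan wins each signup group but Plan X wins overall — the comparison reverses. The monthly plan's customers skew toward paid, which has a lower base rate.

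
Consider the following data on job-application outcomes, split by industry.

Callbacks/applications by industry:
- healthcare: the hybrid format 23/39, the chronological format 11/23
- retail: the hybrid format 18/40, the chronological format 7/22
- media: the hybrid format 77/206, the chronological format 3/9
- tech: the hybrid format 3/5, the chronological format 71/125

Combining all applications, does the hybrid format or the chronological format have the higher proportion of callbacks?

Healthcare: the hybrid format 23/39 = 59.0%, the chronological format 11/23 = 47.8% → the hybrid format
Retail: the hybrid format 18/40 = 45.0%, the chronological format 7/22 = 31.8% → the hybrid format
Media: the hybrid format 77/206 = 37.4%, the chronological format 3/9 = 33.3% → the hybrid format
Tech: the hybrid format 3/5 = 60.0%, the chronological format 71/125 = 56.8% → the hybrid format
Overall: the hybrid format 121/290 = 41.7%, the chronological format 92/179 = 51.4% → the chronological format
(The hybrid format wins every industry group but the chronological format wins overall — the hybrid format's applications skew toward the low-rate media group.)

the chronological format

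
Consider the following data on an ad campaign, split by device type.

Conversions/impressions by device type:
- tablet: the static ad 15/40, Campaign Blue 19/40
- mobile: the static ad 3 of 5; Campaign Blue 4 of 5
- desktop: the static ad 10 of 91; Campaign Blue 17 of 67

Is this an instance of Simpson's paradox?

Tablet: the static ad 15/40 = 37.5%, Campaign Blue 19/40 = 47.5% → Campaign Blue
Mobile: the static ad 3/5 = 60.0%, Campaign Blue 4/5 = 80.0% → Campaign Blue
Desktop: the static ad 10/91 = 11.0%, Campaign Blue 17/67 = 25.4% → Campaign Blue
Overall: the static ad 28/136 = 20.6%, Campaign Blue 40/112 = 35.7% → Campaign Blue
Campaign Blue wins overall and in every device group — no reversal.

No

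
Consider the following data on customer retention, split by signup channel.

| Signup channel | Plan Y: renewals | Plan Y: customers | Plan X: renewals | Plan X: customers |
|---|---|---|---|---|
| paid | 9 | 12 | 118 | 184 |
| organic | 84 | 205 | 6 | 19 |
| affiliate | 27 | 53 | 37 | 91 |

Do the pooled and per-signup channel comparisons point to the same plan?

No

Paid: Plan Y 9/12 = 75.0%, Plan X 118/184 = 64.1% → Plan Y
Organic: Plan Y 84/205 = 41.0%, Plan X 6/19 = 31.6% → Plan Y
Affiliate: Plan Y 27/53 = 50.9%, Plan X 37/91 = 40.7% → Plan Y
Overall: Plan Y 120/270 = 44.4%, Plan X 161/294 = 54.8% → Plan X
Plan Y wins each signup group but Plan X wins overall — the comparison reverses. Plan Y's customers skew toward organic, which has a lower base rate.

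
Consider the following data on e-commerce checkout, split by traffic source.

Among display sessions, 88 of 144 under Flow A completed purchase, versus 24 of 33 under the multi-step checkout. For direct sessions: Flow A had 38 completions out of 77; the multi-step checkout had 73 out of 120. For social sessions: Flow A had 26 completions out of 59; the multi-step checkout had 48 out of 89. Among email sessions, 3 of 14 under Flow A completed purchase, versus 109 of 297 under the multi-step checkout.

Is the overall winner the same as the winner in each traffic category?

Display: Flow A 88/144 = 61.1%, the multi-step checkout 24/33 = 72.7% → the multi-step checkout
Direct: Flow A 38/77 = 49.4%, the multi-step checkout 73/120 = 60.8% → the multi-step checkout
Social: Flow A 26/59 = 44.1%, the multi-step checkout 48/89 = 53.9% → the multi-step checkout
Email: Flow A 3/14 = 21.4%, the multi-step checkout 109/297 = 36.7% → the multi-step checkout
Overall: Flow A 155/294 = 52.7%, the multi-step checkout 254/539 = 47.1% → Flow A
The multi-step checkout wins each traffic group but Flow A wins overall — the comparison reverses. The multi-step checkout's sessions skew toward email, which has a lower base rate.

No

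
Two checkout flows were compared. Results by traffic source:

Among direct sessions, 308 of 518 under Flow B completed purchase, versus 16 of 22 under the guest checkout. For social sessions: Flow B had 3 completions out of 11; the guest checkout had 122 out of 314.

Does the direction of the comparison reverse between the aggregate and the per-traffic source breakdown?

Direct: Flow B 308/518 = 59.5%, the guest checkout 16/22 = 72.7% → the guest checkout
Social: Flow B 3/11 = 27.3%, the guest checkout 122/314 = 38.9% → the guest checkout
Overall: Flow B 311/529 = 58.8%, the guest checkout 138/336 = 41.1% → Flow B
The guest checkout wins each traffic group but Flow B wins overall — the comparison reverses. The guest checkout's sessions skew toward social, which has a lower base rate.

Yes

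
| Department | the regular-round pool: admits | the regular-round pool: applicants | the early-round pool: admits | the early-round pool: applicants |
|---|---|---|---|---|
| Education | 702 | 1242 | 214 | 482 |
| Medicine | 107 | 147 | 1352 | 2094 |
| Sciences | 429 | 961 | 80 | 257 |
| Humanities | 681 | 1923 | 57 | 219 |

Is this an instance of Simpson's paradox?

Education: the regular-round pool 702/1242 = 56.5%, the early-round pool 214/482 = 44.4% → the regular-round pool
Medicine: the regular-round pool 107/147 = 72.8%, the early-round pool 1352/2094 = 64.6% → the regular-round pool
Sciences: the regular-round pool 429/961 = 44.6%, the early-round pool 80/257 = 31.1% → the regular-round pool
Humanities: the regular-round pool 681/1923 = 35.4%, the early-round pool 57/219 = 26.0% → the regular-round pool
Overall: the regular-round pool 1919/4273 = 44.9%, the early-round pool 1703/3052 = 55.8% → the early-round pool
The regular-round pool wins each department group but the early-round pool wins overall — the comparison reverses. The regular-round pool's applicants skew toward Humanities, which has a lower base rate.

Yes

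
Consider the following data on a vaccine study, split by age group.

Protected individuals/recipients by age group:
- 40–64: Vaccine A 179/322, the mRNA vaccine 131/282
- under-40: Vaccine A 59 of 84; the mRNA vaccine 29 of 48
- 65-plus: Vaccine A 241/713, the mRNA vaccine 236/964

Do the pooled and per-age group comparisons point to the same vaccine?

40–64: Vaccine A 179/322 = 55.6%, the mRNA vaccine 131/282 = 46.5% → Vaccine A
Under-40: Vaccine A 59/84 = 70.2%, the mRNA vaccine 29/48 = 60.4% → Vaccine A
65-plus: Vaccine A 241/713 = 33.8%, the mRNA vaccine 236/964 = 24.5% → Vaccine A
Overall: Vaccine A 479/1119 = 42.8%, the mRNA vaccine 396/1294 = 30.6% → Vaccine A
Vaccine A wins overall and in every age group — no reversal.

Yes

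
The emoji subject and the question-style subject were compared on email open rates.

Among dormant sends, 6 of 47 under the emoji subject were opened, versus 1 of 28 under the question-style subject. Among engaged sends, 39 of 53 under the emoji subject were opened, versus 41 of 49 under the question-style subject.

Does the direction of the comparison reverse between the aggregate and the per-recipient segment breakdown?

Dormant: the emoji subject 6/47 = 12.8%, the question-style subject 1/28 = 3.6% → the emoji subject
Engaged: the emoji subject 39/53 = 73.6%, the question-style subject 41/49 = 83.7% → the question-style subject
Overall: the emoji subject 45/100 = 45.0%, the question-style subject 42/77 = 54.5% → the question-style subject
Neither sweeps: the emoji subject wins 1 of 2 groups, the question-style subject wins 1. The question-style subject wins overall but not every group — no Simpson reversal.

No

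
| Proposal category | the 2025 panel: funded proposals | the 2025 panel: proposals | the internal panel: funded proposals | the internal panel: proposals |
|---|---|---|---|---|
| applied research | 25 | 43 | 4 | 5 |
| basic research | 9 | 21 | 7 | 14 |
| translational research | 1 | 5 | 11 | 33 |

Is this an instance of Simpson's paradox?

Applied research: the 2025 panel 25/43 = 58.1%, the internal panel 4/5 = 80.0% → the internal panel
Basic research: the 2025 panel 9/21 = 42.9%, the internal panel 7/14 = 50.0% → the internal panel
Translational research: the 2025 panel 1/5 = 20.0%, the internal panel 11/33 = 33.3% → the internal panel
Overall: the 2025 panel 35/69 = 50.7%, the internal panel 22/52 = 42.3% → the 2025 panel
The internal panel wins each proposal group but the 2025 panel wins overall — the comparison reverses. The internal panel's proposals skew toward translational research, which has a lower base rate.

Yes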